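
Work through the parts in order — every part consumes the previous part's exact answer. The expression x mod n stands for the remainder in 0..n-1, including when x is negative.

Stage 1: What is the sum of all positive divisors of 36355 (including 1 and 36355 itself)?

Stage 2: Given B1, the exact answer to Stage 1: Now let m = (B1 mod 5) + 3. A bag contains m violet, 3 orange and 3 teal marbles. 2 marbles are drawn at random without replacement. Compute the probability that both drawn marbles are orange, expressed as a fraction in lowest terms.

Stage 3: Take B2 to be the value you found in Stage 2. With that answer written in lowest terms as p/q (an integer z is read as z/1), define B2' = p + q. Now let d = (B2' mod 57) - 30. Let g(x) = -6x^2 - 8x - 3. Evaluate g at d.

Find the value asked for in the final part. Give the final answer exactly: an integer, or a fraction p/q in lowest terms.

Stage 1: 36355 = 5 * 11 * 661; sigma = (1 + 5) * (1 + 11) * (1 + 661) = 6 * 12 * 662 = 47664; answer 47664
Stage 2: B1 = 47664; m = 7; total draws C(13,2) = 78; favorable C(3,2) = 3; P = 1/26; answer 1/26
Stage 3: B2 = 1/26; threaded value p + q = 27; d = -3; -6*(-3)^2 - 8*(-3)^1 - 3 = (-54) + (24) + (-3) = -33; answer -33

-33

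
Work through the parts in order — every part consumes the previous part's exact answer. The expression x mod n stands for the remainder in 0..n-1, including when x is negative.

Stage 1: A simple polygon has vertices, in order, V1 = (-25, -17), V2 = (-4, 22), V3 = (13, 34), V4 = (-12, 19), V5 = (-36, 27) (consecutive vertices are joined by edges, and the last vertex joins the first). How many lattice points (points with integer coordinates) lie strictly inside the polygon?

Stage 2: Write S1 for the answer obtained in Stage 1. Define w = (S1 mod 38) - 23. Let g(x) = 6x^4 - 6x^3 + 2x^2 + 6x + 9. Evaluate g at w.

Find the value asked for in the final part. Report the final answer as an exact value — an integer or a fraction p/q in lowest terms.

Stage 1: cross terms: (-25*22 - -4*-17)=-618, (-4*34 - 13*22)=-422, (13*19 - -12*34)=655, (-12*27 - -36*19)=360, (-36*-17 - -25*27)=1287; twice the area = |1262| = 1262; area = 631; boundary points = 3 + 1 + 5 + 8 + 11 = 28; strictly interior points = area - boundary/2 + 1 = 618; answer 618
Stage 2: S1 = 618; w = -13; 6*(-13)^4 - 6*(-13)^3 + 2*(-13)^2 + 6*(-13)^1 + 9 = (171366) + (13182) + (338) + (-78) + (9) = 184817; answer 184817

184817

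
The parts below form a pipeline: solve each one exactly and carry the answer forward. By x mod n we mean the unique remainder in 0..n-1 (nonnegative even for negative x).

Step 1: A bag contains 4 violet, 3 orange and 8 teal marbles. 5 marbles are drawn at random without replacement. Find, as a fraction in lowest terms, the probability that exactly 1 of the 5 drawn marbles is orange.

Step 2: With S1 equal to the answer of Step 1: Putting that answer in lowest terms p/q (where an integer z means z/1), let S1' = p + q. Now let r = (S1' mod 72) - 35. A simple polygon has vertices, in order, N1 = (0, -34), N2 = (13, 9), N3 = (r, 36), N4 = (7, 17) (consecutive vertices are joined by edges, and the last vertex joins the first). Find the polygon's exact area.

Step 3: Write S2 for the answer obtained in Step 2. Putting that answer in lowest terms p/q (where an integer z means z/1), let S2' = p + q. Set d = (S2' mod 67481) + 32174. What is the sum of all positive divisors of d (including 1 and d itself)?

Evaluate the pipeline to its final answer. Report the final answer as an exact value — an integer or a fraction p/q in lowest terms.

Step 1: total draws C(15,5) = 3003; favorable C(3,1)*C(12,4) = 1485; P = 45/91; answer 45/91
Step 2: S1 = 45/91; threaded value p + q = 136; r = 29; cross terms: (0*9 - 13*-34)=442, (13*36 - 29*9)=207, (29*17 - 7*36)=241, (7*-34 - 0*17)=-238; twice the area = |652| = 652; area = 326; answer 326
Step 3: S2 = 326; threaded value p + q = 327; d = 32501; 32501 = 7 * 4643; sigma = (1 + 7) * (1 + 4643) = 8 * 4644 = 37152; answer 37152

37152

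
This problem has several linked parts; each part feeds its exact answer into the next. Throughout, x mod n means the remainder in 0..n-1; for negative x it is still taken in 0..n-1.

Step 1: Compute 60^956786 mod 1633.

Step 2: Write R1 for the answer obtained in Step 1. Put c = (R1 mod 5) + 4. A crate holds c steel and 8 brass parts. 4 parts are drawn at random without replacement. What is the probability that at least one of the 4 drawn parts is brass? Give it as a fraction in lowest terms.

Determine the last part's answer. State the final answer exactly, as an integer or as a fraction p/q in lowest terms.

38/39

Step 1: squarings mod 1633: 60^1=60, 60^2=334, 60^4=512, 60^8=864, 60^16=215, 60^32=501, 60^64=1152, 60^128=1108, 60^256=1281, 60^512=1429, 60^1024=791, 60^2048=242, 60^4096=1409, 60^8192=1186, 60^16384=583, 60^32768=225, 60^65536=2, 60^131072=4, 60^262144=16, 60^524288=256; 60^956786 = 60^2 * 60^16 * 60^32 * 60^64 * 60^256 * 60^2048 * 60^4096 * 60^32768 * 60^131072 * 60^262144 * 60^524288 = 348 (mod 1633); answer 348
Step 2: R1 = 348; c = 7; total draws C(15,4) = 1365; complement C(7,4) = 35; favorable 1365 - 35 = 1330; P = 38/39; answer 38/39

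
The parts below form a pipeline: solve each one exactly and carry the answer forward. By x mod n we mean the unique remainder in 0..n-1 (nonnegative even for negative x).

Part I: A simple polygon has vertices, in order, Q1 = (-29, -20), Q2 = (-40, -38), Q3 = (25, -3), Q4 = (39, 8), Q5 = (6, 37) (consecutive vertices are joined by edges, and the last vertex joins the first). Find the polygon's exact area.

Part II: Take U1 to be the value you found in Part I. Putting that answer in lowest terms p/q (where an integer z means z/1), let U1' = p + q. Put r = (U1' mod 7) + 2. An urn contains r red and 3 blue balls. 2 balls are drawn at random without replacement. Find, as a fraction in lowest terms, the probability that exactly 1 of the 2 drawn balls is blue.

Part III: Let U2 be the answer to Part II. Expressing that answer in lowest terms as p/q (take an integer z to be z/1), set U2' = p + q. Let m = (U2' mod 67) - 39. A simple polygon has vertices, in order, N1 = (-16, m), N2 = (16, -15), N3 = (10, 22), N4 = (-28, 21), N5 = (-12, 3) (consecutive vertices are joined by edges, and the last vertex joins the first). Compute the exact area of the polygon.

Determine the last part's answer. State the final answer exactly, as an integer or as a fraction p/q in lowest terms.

Part I: cross terms: (-29*-38 - -40*-20)=302, (-40*-3 - 25*-38)=1070, (25*8 - 39*-3)=317, (39*37 - 6*8)=1395, (6*-20 - -29*37)=953; twice the area = |4037| = 4037; area = 4037/2; answer 4037/2
Part II: U1 = 4037/2; threaded value p + q = 4039; r = 2; total draws C(5,2) = 10; favorable C(3,1)*C(2,1) = 6; P = 3/5; answer 3/5
Part III: U2 = 3/5; threaded value p + q = 8; m = -31; cross terms: (-16*-15 - 16*-31)=736, (16*22 - 10*-15)=502, (10*21 - -28*22)=826, (-28*3 - -12*21)=168, (-12*-31 - -16*3)=420; twice the area = |2652| = 2652; area = 1326; answer 1326

1326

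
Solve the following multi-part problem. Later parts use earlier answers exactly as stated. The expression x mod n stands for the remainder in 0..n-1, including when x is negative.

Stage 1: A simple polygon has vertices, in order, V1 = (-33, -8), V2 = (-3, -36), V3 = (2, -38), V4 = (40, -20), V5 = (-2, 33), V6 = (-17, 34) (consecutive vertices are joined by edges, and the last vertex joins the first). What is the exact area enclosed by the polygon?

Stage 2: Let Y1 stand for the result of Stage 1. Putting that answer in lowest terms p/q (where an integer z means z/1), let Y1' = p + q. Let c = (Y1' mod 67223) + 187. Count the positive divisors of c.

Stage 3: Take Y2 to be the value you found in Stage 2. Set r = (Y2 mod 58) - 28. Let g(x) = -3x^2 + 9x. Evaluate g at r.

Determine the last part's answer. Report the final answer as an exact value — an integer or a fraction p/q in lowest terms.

-390

Stage 1: cross terms: (-33*-36 - -3*-8)=1164, (-3*-38 - 2*-36)=186, (2*-20 - 40*-38)=1480, (40*33 - -2*-20)=1280, (-2*34 - -17*33)=493, (-17*-8 - -33*34)=1258; twice the area = |5861| = 5861; area = 5861/2; answer 5861/2
Stage 2: Y1 = 5861/2; threaded value p + q = 5863; c = 6050; 6050 = 2 * 5^2 * 11^2; number of divisors = (1+1) * (2+1) * (2+1) = 18; answer 18
Stage 3: Y2 = 18; r = -10; -3*(-10)^2 + 9*(-10)^1 = (-300) + (-90) = -390; answer -390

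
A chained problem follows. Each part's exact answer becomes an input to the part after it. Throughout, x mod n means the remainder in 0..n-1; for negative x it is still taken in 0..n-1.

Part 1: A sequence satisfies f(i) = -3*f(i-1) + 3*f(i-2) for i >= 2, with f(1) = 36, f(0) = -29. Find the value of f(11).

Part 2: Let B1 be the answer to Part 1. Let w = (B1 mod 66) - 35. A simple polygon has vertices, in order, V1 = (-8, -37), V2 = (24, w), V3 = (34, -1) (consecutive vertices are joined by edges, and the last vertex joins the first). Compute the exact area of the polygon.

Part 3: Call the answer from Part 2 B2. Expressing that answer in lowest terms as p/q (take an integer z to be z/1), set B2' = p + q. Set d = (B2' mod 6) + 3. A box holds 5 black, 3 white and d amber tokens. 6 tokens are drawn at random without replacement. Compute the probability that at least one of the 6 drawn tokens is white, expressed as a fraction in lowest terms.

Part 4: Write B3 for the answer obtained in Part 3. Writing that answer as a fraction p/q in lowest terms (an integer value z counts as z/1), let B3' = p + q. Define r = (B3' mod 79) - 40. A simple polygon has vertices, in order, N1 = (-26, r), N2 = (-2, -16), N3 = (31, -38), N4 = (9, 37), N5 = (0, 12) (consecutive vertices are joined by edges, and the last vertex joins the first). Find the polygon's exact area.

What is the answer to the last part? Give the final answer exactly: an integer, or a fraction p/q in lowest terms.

Part 1: f(2) = -3*(36) + 3*(-29) = -195; iterating: f(2)=-195, f(3)=693, f(4)=-2664, f(5)=10071, f(6)=-38205, f(7)=144828, f(8)=-549099, f(9)=2081781, f(10)=-7892640, f(11)=29923263; answer 29923263
Part 2: B1 = 29923263; w = 16; cross terms: (-8*16 - 24*-37)=760, (24*-1 - 34*16)=-568, (34*-37 - -8*-1)=-1266; twice the area = |-1074| = 1074; area = 537; answer 537
Part 3: B2 = 537; threaded value p + q = 538; d = 7; total draws C(15,6) = 5005; complement C(12,6) = 924; favorable 5005 - 924 = 4081; P = 53/65; answer 53/65
Part 4: B3 = 53/65; threaded value p + q = 118; r = -1; cross terms: (-26*-16 - -2*-1)=414, (-2*-38 - 31*-16)=572, (31*37 - 9*-38)=1489, (9*12 - 0*37)=108, (0*-1 - -26*12)=312; twice the area = |2895| = 2895; area = 2895/2; answer 2895/2

2895/2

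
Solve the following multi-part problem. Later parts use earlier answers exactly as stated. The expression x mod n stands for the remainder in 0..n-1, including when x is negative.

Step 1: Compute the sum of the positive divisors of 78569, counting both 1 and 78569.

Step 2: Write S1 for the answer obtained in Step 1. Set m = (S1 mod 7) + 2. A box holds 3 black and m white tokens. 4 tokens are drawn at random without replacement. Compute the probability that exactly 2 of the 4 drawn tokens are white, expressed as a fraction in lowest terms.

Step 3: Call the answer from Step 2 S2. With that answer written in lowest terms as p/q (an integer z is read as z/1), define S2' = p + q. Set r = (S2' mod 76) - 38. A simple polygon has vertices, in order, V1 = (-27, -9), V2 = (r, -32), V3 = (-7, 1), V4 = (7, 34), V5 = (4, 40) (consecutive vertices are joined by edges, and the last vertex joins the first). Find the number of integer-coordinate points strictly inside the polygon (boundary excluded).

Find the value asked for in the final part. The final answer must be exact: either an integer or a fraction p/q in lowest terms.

859

Step 1: 78569 is prime, so its only divisors are 1 and 78569; sigma = 1 + 78569 = 78570; answer 78570
Step 2: S1 = 78570; m = 4; total draws C(7,4) = 35; favorable C(4,2)*C(3,2) = 18; P = 18/35; answer 18/35
Step 3: S2 = 18/35; threaded value p + q = 53; r = 15; cross terms: (-27*-32 - 15*-9)=999, (15*1 - -7*-32)=-209, (-7*34 - 7*1)=-245, (7*40 - 4*34)=144, (4*-9 - -27*40)=1044; twice the area = |1733| = 1733; area = 1733/2; boundary points = 1 + 11 + 1 + 3 + 1 = 17; strictly interior points = area - boundary/2 + 1 = 859; answer 859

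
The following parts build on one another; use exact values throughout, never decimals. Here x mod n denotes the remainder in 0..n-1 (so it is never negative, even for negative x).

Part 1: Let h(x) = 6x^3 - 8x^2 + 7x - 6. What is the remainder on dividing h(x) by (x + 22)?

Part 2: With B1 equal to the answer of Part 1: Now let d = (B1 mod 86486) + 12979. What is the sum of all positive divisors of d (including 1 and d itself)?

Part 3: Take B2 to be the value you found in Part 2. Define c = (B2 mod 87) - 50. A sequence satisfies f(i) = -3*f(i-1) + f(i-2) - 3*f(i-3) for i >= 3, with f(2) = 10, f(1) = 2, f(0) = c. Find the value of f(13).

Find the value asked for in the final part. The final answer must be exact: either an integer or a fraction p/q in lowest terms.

4733804

Part 1: remainder = value at the root: 6*(-22)^3 - 8*(-22)^2 + 7*(-22)^1 - 6 = (-63888) + (-3872) + (-154) + (-6) = -67920; answer -67920
Part 2: B1 = -67920; d = 31545; 31545 = 3^2 * 5 * 701; sigma = (1 + 3 + 9) * (1 + 5) * (1 + 701) = 13 * 6 * 702 = 54756; answer 54756
Part 3: B2 = 54756; c = -17; f(3) = -3*(10) + 1*(2) - 3*(-17) = 23; iterating: f(3)=23, f(4)=-65, f(5)=188, f(6)=-698, f(7)=2477, f(8)=-8693, f(9)=30650, f(10)=-108074, f(11)=380951, f(12)=-1342877, f(13)=4733804; answer 4733804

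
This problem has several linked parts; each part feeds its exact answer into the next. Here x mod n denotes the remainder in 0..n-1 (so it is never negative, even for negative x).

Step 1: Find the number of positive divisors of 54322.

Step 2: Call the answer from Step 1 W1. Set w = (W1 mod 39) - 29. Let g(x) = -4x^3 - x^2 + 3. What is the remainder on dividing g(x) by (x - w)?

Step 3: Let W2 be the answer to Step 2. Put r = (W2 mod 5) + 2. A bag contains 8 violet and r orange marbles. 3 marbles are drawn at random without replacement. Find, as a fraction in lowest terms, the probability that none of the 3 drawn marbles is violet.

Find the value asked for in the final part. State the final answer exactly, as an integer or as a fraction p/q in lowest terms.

Step 1: 54322 = 2 * 157 * 173; number of divisors = (1+1) * (1+1) * (1+1) = 8; answer 8
Step 2: W1 = 8; w = -21; remainder = value at the root: -4*(-21)^3 - 1*(-21)^2 + 3 = (37044) + (-441) + (3) = 36606; answer 36606
Step 3: W2 = 36606; r = 3; total draws C(11,3) = 165; favorable C(3,3) = 1; P = 1/165; answer 1/165

1/165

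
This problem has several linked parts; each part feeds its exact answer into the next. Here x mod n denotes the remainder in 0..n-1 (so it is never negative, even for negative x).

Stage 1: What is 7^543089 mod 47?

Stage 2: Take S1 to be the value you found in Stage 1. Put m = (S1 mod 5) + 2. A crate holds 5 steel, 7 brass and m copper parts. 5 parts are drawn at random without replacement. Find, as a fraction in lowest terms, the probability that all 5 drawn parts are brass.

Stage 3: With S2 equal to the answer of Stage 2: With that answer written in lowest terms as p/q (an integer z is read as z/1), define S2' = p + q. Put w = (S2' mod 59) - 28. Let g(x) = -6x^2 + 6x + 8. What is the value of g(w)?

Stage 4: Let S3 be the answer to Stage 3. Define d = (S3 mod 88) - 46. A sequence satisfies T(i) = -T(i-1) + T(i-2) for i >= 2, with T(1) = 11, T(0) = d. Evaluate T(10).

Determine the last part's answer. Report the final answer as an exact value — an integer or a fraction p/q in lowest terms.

-1625

Stage 1: squarings mod 47: 7^1=7, 7^2=2, 7^4=4, 7^8=16, 7^16=21, 7^32=18, 7^64=42, 7^128=25, 7^256=14, 7^512=8, 7^1024=17, 7^2048=7, 7^4096=2, 7^8192=4, 7^16384=16, 7^32768=21, 7^65536=18, 7^131072=42, 7^262144=25, 7^524288=14; 7^543089 = 7^1 * 7^16 * 7^32 * 7^64 * 7^256 * 7^2048 * 7^16384 * 7^524288 = 25 (mod 47); answer 25
Stage 2: S1 = 25; m = 2; total draws C(14,5) = 2002; favorable C(7,5) = 21; P = 3/286; answer 3/286
Stage 3: S2 = 3/286; threaded value p + q = 289; w = 25; -6*(25)^2 + 6*(25)^1 + 8 = (-3750) + (150) + (8) = -3592; answer -3592
Stage 4: S3 = -3592; d = -30; T(2) = -1*(11) + 1*(-30) = -41; iterating: T(2)=-41, T(3)=52, T(4)=-93, T(5)=145, T(6)=-238, T(7)=383, T(8)=-621, T(9)=1004, T(10)=-1625; answer -1625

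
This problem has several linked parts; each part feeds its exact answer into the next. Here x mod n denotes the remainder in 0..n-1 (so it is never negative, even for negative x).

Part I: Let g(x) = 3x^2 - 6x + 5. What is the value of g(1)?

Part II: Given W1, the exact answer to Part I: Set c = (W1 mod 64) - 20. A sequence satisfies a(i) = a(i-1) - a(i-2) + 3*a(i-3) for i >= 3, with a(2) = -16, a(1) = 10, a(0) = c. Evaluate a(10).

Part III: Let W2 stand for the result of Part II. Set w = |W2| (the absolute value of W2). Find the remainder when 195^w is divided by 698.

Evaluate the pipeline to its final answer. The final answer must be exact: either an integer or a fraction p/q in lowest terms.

135

Part I: 3*(1)^2 - 6*(1)^1 + 5 = (3) + (-6) + (5) = 2; answer 2
Part II: W1 = 2; c = -18; a(3) = 1*(-16) - 1*(10) + 3*(-18) = -80; iterating: a(3)=-80, a(4)=-34, a(5)=-2, a(6)=-208, a(7)=-308, a(8)=-106, a(9)=-422, a(10)=-1240; answer -1240
Part III: W2 = -1240; w = 1240; squarings mod 698: 195^1=195, 195^2=333, 195^4=605, 195^8=273, 195^16=541, 195^32=219, 195^64=497, 195^128=615, 195^256=607, 195^512=603, 195^1024=649; 195^1240 = 195^8 * 195^16 * 195^64 * 195^128 * 195^1024 = 135 (mod 698); answer 135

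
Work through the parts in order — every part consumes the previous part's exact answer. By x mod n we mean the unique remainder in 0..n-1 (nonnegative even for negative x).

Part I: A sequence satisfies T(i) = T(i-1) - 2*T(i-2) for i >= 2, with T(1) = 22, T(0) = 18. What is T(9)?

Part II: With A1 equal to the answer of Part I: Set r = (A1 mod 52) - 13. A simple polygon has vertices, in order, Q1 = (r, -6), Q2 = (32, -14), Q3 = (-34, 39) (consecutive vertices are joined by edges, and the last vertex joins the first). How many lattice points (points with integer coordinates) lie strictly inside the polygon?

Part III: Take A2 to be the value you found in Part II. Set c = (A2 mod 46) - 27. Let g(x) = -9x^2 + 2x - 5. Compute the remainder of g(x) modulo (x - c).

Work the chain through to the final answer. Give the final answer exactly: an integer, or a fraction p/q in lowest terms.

-1552

Part I: T(2) = 1*(22) - 2*(18) = -14; iterating: T(2)=-14, T(3)=-58, T(4)=-30, T(5)=86, T(6)=146, T(7)=-26, T(8)=-318, T(9)=-266; answer -266
Part II: A1 = -266; r = 33; cross terms: (33*-14 - 32*-6)=-270, (32*39 - -34*-14)=772, (-34*-6 - 33*39)=-1083; twice the area = |-581| = 581; area = 581/2; boundary points = 1 + 1 + 1 = 3; strictly interior points = area - boundary/2 + 1 = 290; answer 290
Part III: A2 = 290; c = -13; remainder = value at the root: -9*(-13)^2 + 2*(-13)^1 - 5 = (-1521) + (-26) + (-5) = -1552; answer -1552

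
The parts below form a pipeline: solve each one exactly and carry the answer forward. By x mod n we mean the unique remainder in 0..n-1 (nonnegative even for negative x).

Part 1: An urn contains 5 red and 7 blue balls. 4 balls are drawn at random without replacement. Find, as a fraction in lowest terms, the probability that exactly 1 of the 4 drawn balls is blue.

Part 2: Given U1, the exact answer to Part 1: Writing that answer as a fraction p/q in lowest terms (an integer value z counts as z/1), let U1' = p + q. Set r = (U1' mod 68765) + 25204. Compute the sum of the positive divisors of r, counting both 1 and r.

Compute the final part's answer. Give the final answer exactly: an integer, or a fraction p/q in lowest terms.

Part 1: total draws C(12,4) = 495; favorable C(7,1)*C(5,3) = 70; P = 14/99; answer 14/99
Part 2: U1 = 14/99; threaded value p + q = 113; r = 25317; 25317 = 3^2 * 29 * 97; sigma = (1 + 3 + 9) * (1 + 29) * (1 + 97) = 13 * 30 * 98 = 38220; answer 38220

38220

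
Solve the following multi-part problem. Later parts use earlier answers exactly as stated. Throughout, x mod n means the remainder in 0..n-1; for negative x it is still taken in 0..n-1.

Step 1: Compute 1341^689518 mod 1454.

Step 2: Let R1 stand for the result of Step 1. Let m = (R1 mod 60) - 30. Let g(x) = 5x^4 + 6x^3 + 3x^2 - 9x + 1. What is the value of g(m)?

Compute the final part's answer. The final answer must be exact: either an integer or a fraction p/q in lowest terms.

Step 1: squarings mod 1454: 1341^1=1341, 1341^2=1137, 1341^4=163, 1341^8=397, 1341^16=577, 1341^32=1417, 1341^64=1369, 1341^128=1409, 1341^256=571, 1341^512=345, 1341^1024=1251, 1341^2048=497, 1341^4096=1283, 1341^8192=161, 1341^16384=1203, 1341^32768=479, 1341^65536=1163, 1341^131072=349, 1341^262144=1119, 1341^524288=267; 1341^689518 = 1341^2 * 1341^4 * 1341^8 * 1341^32 * 1341^64 * 1341^256 * 1341^1024 * 1341^32768 * 1341^131072 * 1341^524288 = 321 (mod 1454); answer 321
Step 2: R1 = 321; m = -9; 5*(-9)^4 + 6*(-9)^3 + 3*(-9)^2 - 9*(-9)^1 + 1 = (32805) + (-4374) + (243) + (81) + (1) = 28756; answer 28756

28756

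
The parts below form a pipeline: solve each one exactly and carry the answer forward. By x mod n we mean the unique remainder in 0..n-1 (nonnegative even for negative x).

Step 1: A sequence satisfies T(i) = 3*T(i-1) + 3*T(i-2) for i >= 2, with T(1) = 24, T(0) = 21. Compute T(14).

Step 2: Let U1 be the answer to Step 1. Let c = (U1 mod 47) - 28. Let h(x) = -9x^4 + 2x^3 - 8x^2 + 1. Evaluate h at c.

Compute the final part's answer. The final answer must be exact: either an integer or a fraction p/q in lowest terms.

Step 1: T(2) = 3*(24) + 3*(21) = 135; iterating: T(2)=135, T(3)=477, T(4)=1836, T(5)=6939, T(6)=26325, T(7)=99792, T(8)=378351, T(9)=1434429, T(10)=5438340, T(11)=20618307, T(12)=78169941, T(13)=296364744, T(14)=1123604055; answer 1123604055
Step 2: U1 = 1123604055; c = -16; -9*(-16)^4 + 2*(-16)^3 - 8*(-16)^2 + 1 = (-589824) + (-8192) + (-2048) + (1) = -600063; answer -600063

-600063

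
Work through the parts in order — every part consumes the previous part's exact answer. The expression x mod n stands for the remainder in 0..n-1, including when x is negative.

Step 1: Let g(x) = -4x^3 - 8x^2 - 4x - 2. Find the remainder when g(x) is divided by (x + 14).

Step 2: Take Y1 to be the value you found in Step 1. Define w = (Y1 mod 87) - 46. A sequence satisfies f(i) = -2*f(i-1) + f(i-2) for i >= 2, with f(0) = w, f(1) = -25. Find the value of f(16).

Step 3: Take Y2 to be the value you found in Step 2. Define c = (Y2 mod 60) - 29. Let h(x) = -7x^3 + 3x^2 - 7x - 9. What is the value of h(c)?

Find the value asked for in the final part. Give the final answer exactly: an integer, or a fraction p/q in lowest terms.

Step 1: remainder = value at the root: -4*(-14)^3 - 8*(-14)^2 - 4*(-14)^1 - 2 = (10976) + (-1568) + (56) + (-2) = 9462; answer 9462
Step 2: Y1 = 9462; w = 20; f(2) = -2*(-25) + 1*(20) = 70; iterating: f(2)=70, f(3)=-165, f(4)=400, f(5)=-965, f(6)=2330, f(7)=-5625, f(8)=13580, f(9)=-32785, f(10)=79150, f(11)=-191085, f(12)=461320, f(13)=-1113725, f(14)=2688770, f(15)=-6491265, f(16)=15671300; answer 15671300
Step 3: Y2 = 15671300; c = -9; -7*(-9)^3 + 3*(-9)^2 - 7*(-9)^1 - 9 = (5103) + (243) + (63) + (-9) = 5400; answer 5400

5400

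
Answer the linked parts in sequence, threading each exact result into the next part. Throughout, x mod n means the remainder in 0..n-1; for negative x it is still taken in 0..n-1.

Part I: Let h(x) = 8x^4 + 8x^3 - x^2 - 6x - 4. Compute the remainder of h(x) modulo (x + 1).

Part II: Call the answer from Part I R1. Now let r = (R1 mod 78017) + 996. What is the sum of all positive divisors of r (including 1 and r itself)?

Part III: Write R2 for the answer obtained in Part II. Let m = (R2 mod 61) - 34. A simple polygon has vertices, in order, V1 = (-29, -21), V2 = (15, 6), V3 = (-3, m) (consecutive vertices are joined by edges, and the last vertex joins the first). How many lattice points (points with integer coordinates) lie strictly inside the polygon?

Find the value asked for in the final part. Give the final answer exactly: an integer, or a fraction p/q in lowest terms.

Part I: remainder = value at the root: 8*(-1)^4 + 8*(-1)^3 - 1*(-1)^2 - 6*(-1)^1 - 4 = (8) + (-8) + (-1) + (6) + (-4) = 1; answer 1
Part II: R1 = 1; r = 997; 997 is prime, so its only divisors are 1 and 997; sigma = 1 + 997 = 998; answer 998
Part III: R2 = 998; m = -12; cross terms: (-29*6 - 15*-21)=141, (15*-12 - -3*6)=-162, (-3*-21 - -29*-12)=-285; twice the area = |-306| = 306; area = 153; boundary points = 1 + 18 + 1 = 20; strictly interior points = area - boundary/2 + 1 = 144; answer 144

144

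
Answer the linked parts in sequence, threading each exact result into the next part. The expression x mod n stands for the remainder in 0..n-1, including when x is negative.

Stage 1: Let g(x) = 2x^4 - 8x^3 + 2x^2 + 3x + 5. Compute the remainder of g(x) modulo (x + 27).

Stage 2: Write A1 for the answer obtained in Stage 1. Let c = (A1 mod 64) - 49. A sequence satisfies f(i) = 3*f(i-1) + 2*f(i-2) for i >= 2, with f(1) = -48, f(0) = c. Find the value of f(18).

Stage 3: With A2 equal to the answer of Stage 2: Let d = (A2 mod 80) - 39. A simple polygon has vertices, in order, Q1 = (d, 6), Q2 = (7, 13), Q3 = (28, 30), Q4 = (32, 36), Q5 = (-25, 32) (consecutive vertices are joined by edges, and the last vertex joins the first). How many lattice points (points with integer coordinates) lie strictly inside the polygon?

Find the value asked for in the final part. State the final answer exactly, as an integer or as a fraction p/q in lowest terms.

934

Stage 1: remainder = value at the root: 2*(-27)^4 - 8*(-27)^3 + 2*(-27)^2 + 3*(-27)^1 + 5 = (1062882) + (157464) + (1458) + (-81) + (5) = 1221728; answer 1221728
Stage 2: A1 = 1221728; c = -17; f(2) = 3*(-48) + 2*(-17) = -178; iterating: f(2)=-178, f(3)=-630, f(4)=-2246, f(5)=-7998, f(6)=-28486, f(7)=-101454, f(8)=-361334, f(9)=-1286910, f(10)=-4583398, f(11)=-16324014, f(12)=-58138838, f(13)=-207064542, f(14)=-737471302, f(15)=-2626542990, f(16)=-9354571574, f(17)=-33316800702, f(18)=-118659545254; answer -118659545254
Stage 3: A2 = -118659545254; d = -13; cross terms: (-13*13 - 7*6)=-211, (7*30 - 28*13)=-154, (28*36 - 32*30)=48, (32*32 - -25*36)=1924, (-25*6 - -13*32)=266; twice the area = |1873| = 1873; area = 1873/2; boundary points = 1 + 1 + 2 + 1 + 2 = 7; strictly interior points = area - boundary/2 + 1 = 934; answer 934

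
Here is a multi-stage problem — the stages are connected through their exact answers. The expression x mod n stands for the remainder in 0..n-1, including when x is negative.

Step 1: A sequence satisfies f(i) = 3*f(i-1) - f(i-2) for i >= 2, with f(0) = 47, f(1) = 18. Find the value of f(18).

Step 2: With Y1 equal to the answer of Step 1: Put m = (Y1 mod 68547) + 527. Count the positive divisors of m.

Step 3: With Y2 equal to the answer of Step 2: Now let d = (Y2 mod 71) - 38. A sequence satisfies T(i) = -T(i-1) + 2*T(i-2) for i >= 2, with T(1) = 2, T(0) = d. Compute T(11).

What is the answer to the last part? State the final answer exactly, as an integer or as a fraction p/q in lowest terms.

Step 1: f(2) = 3*(18) - 1*(47) = 7; iterating: f(2)=7, f(3)=3, f(4)=2, f(5)=3, f(6)=7, f(7)=18, f(8)=47, f(9)=123, f(10)=322, f(11)=843, f(12)=2207, f(13)=5778, f(14)=15127, f(15)=39603, f(16)=103682, f(17)=271443, f(18)=710647; answer 710647
Step 2: Y1 = 710647; m = 25704; 25704 = 2^3 * 3^3 * 7 * 17; number of divisors = (3+1) * (3+1) * (1+1) * (1+1) = 64; answer 64
Step 3: Y2 = 64; d = 26; T(2) = -1*(2) + 2*(26) = 50; iterating: T(2)=50, T(3)=-46, T(4)=146, T(5)=-238, T(6)=530, T(7)=-1006, T(8)=2066, T(9)=-4078, T(10)=8210, T(11)=-16366; answer -16366

-16366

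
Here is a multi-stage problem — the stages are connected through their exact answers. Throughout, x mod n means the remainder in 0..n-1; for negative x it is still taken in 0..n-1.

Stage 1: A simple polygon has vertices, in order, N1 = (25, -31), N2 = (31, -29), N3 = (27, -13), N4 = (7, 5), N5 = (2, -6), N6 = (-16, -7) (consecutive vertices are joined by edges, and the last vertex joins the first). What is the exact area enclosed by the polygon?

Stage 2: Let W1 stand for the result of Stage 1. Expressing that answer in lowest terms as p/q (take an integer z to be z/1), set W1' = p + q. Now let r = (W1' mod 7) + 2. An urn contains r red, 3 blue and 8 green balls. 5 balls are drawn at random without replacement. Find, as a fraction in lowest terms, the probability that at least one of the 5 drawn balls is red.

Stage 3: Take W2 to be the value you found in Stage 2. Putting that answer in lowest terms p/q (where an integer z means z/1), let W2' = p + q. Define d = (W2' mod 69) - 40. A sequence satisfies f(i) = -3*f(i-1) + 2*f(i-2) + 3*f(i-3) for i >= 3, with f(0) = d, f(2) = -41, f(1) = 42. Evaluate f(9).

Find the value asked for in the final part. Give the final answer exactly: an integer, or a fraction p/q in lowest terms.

Stage 1: cross terms: (25*-29 - 31*-31)=236, (31*-13 - 27*-29)=380, (27*5 - 7*-13)=226, (7*-6 - 2*5)=-52, (2*-7 - -16*-6)=-110, (-16*-31 - 25*-7)=671; twice the area = |1351| = 1351; area = 1351/2; answer 1351/2
Stage 2: W1 = 1351/2; threaded value p + q = 1353; r = 4; total draws C(15,5) = 3003; complement C(11,5) = 462; favorable 3003 - 462 = 2541; P = 11/13; answer 11/13
Stage 3: W2 = 11/13; threaded value p + q = 24; d = -16; f(3) = -3*(-41) + 2*(42) + 3*(-16) = 159; iterating: f(3)=159, f(4)=-433, f(5)=1494, f(6)=-4871, f(7)=16302, f(8)=-54166, f(9)=180489; answer 180489

180489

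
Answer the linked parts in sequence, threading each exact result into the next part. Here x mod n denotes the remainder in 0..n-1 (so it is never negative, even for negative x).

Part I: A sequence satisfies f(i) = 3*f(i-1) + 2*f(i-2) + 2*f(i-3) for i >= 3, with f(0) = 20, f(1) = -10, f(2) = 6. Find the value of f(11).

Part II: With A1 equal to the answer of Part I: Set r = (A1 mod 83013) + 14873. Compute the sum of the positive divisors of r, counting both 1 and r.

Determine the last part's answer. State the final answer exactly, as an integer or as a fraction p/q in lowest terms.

Part I: f(3) = 3*(6) + 2*(-10) + 2*(20) = 38; iterating: f(3)=38, f(4)=106, f(5)=406, f(6)=1506, f(7)=5542, f(8)=20450, f(9)=75446, f(10)=278322, f(11)=1026758; answer 1026758
Part II: A1 = 1026758; r = 45475; 45475 = 5^2 * 17 * 107; sigma = (1 + 5 + 25) * (1 + 17) * (1 + 107) = 31 * 18 * 108 = 60264; answer 60264

60264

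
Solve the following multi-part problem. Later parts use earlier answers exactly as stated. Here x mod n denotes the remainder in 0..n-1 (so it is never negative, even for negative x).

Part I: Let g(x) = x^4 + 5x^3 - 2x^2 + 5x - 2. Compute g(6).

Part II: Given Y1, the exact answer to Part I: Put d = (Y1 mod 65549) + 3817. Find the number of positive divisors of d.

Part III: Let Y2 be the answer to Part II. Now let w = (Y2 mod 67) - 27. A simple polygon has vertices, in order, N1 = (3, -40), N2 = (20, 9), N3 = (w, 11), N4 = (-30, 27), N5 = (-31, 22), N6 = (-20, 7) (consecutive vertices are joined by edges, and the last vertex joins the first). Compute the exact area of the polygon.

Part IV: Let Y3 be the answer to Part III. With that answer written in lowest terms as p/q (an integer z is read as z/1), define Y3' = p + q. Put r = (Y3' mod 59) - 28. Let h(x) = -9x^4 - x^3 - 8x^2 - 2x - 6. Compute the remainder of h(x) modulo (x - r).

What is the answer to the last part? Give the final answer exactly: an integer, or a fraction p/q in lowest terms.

-953250

Part I: 1*(6)^4 + 5*(6)^3 - 2*(6)^2 + 5*(6)^1 - 2 = (1296) + (1080) + (-72) + (30) + (-2) = 2332; answer 2332
Part II: Y1 = 2332; d = 6149; 6149 = 11 * 13 * 43; number of divisors = (1+1) * (1+1) * (1+1) = 8; answer 8
Part III: Y2 = 8; w = -19; cross terms: (3*9 - 20*-40)=827, (20*11 - -19*9)=391, (-19*27 - -30*11)=-183, (-30*22 - -31*27)=177, (-31*7 - -20*22)=223, (-20*-40 - 3*7)=779; twice the area = |2214| = 2214; area = 1107; answer 1107
Part IV: Y3 = 1107; threaded value p + q = 1108; r = 18; remainder = value at the root: -9*(18)^4 - 1*(18)^3 - 8*(18)^2 - 2*(18)^1 - 6 = (-944784) + (-5832) + (-2592) + (-36) + (-6) = -953250; answer -953250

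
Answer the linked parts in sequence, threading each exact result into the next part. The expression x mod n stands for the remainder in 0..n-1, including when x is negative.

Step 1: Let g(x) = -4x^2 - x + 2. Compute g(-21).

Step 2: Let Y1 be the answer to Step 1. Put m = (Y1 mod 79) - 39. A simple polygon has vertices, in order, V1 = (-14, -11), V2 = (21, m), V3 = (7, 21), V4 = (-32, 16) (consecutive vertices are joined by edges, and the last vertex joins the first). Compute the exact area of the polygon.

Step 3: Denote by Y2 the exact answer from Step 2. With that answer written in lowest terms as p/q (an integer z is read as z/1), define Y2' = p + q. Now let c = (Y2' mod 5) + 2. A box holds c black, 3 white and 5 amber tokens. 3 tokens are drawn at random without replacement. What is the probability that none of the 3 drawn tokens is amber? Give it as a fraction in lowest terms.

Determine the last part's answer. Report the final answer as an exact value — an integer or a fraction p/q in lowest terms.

Step 1: -4*(-21)^2 - 1*(-21)^1 + 2 = (-1764) + (21) + (2) = -1741; answer -1741
Step 2: Y1 = -1741; m = 37; cross terms: (-14*37 - 21*-11)=-287, (21*21 - 7*37)=182, (7*16 - -32*21)=784, (-32*-11 - -14*16)=576; twice the area = |1255| = 1255; area = 1255/2; answer 1255/2
Step 3: Y2 = 1255/2; threaded value p + q = 1257; c = 4; total draws C(12,3) = 220; favorable C(7,3) = 35; P = 7/44; answer 7/44

7/44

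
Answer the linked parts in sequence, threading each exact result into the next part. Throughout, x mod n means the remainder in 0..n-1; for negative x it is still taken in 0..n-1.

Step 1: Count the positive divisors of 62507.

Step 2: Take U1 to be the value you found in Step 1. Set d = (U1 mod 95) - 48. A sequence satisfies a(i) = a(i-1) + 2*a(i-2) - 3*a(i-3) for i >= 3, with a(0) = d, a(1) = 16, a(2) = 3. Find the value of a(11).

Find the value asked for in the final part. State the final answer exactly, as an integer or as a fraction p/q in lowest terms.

-93

Step 1: 62507 is prime, so its only divisors are 1 and 62507; count = 2; answer 2
Step 2: U1 = 2; d = -46; a(3) = 1*(3) + 2*(16) - 3*(-46) = 173; iterating: a(3)=173, a(4)=131, a(5)=468, a(6)=211, a(7)=754, a(8)=-228, a(9)=647, a(10)=-2071, a(11)=-93; answer -93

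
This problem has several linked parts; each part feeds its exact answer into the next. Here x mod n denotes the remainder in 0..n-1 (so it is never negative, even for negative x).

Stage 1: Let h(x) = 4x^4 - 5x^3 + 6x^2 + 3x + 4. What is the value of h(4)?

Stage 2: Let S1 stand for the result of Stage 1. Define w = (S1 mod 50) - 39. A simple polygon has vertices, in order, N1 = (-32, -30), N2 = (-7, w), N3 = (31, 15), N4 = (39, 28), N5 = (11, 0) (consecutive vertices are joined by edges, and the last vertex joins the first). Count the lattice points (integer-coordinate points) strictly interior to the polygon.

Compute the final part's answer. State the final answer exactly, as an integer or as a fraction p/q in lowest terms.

Stage 1: 4*(4)^4 - 5*(4)^3 + 6*(4)^2 + 3*(4)^1 + 4 = (1024) + (-320) + (96) + (12) + (4) = 816; answer 816
Stage 2: S1 = 816; w = -23; cross terms: (-32*-23 - -7*-30)=526, (-7*15 - 31*-23)=608, (31*28 - 39*15)=283, (39*0 - 11*28)=-308, (11*-30 - -32*0)=-330; twice the area = |779| = 779; area = 779/2; boundary points = 1 + 38 + 1 + 28 + 1 = 69; strictly interior points = area - boundary/2 + 1 = 356; answer 356

356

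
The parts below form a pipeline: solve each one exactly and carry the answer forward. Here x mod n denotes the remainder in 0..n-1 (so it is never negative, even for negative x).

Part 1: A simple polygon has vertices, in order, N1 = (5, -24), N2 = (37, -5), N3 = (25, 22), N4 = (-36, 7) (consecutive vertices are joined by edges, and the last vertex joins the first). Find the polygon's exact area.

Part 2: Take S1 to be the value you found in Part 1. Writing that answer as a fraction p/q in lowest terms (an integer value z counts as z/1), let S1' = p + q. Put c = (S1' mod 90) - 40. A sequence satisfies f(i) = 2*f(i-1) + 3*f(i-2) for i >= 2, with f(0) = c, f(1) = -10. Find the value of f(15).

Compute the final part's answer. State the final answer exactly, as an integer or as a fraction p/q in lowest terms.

Part 1: cross terms: (5*-5 - 37*-24)=863, (37*22 - 25*-5)=939, (25*7 - -36*22)=967, (-36*-24 - 5*7)=829; twice the area = |3598| = 3598; area = 1799; answer 1799
Part 2: S1 = 1799; threaded value p + q = 1800; c = -40; f(2) = 2*(-10) + 3*(-40) = -140; iterating: f(2)=-140, f(3)=-310, f(4)=-1040, f(5)=-3010, f(6)=-9140, f(7)=-27310, f(8)=-82040, f(9)=-246010, f(10)=-738140, f(11)=-2214310, f(12)=-6643040, f(13)=-19929010, f(14)=-59787140, f(15)=-179361310; answer -179361310

-179361310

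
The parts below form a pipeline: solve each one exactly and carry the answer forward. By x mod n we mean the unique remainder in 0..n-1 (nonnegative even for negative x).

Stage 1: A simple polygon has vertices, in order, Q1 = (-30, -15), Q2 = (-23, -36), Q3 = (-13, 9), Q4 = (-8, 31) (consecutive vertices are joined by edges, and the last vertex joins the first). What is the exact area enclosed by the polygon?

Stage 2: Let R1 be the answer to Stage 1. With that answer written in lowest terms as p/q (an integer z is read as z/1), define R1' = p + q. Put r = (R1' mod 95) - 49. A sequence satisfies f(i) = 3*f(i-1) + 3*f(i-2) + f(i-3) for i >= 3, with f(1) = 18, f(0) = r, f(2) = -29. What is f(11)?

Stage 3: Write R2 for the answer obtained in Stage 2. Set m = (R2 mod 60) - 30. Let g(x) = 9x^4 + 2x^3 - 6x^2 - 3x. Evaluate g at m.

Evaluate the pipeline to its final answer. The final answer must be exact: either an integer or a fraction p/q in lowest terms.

Stage 1: cross terms: (-30*-36 - -23*-15)=735, (-23*9 - -13*-36)=-675, (-13*31 - -8*9)=-331, (-8*-15 - -30*31)=1050; twice the area = |779| = 779; area = 779/2; answer 779/2
Stage 2: R1 = 779/2; threaded value p + q = 781; r = -28; f(3) = 3*(-29) + 3*(18) + 1*(-28) = -61; iterating: f(3)=-61, f(4)=-252, f(5)=-968, f(6)=-3721, f(7)=-14319, f(8)=-55088, f(9)=-211942, f(10)=-815409, f(11)=-3137141; answer -3137141
Stage 3: R2 = -3137141; m = -11; 9*(-11)^4 + 2*(-11)^3 - 6*(-11)^2 - 3*(-11)^1 = (131769) + (-2662) + (-726) + (33) = 128414; answer 128414

128414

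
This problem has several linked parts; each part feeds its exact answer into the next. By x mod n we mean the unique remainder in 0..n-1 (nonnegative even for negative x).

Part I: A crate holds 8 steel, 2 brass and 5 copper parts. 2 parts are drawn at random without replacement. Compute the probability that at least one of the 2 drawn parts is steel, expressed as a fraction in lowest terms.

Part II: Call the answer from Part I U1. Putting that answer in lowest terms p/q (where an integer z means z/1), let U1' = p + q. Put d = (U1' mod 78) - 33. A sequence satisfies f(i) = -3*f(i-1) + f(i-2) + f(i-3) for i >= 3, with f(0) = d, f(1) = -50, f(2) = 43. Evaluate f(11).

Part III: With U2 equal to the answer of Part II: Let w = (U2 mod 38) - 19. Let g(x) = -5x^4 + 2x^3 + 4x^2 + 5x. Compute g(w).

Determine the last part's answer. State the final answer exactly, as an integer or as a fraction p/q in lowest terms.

-51650

Part I: total draws C(15,2) = 105; complement C(7,2) = 21; favorable 105 - 21 = 84; P = 4/5; answer 4/5
Part II: U1 = 4/5; threaded value p + q = 9; d = -24; f(3) = -3*(43) + 1*(-50) + 1*(-24) = -203; iterating: f(3)=-203, f(4)=602, f(5)=-1966, f(6)=6297, f(7)=-20255, f(8)=65096, f(9)=-209246, f(10)=672579, f(11)=-2161887; answer -2161887
Part III: U2 = -2161887; w = -10; -5*(-10)^4 + 2*(-10)^3 + 4*(-10)^2 + 5*(-10)^1 = (-50000) + (-2000) + (400) + (-50) = -51650; answer -51650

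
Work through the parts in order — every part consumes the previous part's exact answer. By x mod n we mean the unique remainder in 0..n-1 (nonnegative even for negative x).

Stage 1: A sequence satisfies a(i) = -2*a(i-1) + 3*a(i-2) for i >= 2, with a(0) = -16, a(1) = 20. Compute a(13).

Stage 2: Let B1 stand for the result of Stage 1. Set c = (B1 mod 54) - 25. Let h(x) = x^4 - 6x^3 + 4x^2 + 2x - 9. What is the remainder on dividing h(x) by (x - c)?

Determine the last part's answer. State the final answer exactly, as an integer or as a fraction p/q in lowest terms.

1456

Stage 1: a(2) = -2*(20) + 3*(-16) = -88; iterating: a(2)=-88, a(3)=236, a(4)=-736, a(5)=2180, a(6)=-6568, a(7)=19676, a(8)=-59056, a(9)=177140, a(10)=-531448, a(11)=1594316, a(12)=-4782976, a(13)=14348900; answer 14348900
Stage 2: B1 = 14348900; c = -5; remainder = value at the root: 1*(-5)^4 - 6*(-5)^3 + 4*(-5)^2 + 2*(-5)^1 - 9 = (625) + (750) + (100) + (-10) + (-9) = 1456; answer 1456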